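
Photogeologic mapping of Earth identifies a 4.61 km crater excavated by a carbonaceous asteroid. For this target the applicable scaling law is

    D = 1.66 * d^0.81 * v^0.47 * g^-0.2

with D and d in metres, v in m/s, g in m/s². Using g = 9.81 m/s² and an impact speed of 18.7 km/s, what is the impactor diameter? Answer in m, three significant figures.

d ≈ 104 m

Rearranging for d: d = [D / (1.66 · 18700^0.47 · 9.81^-0.2)]^(1/0.81).
D = 4610 m.
18700^0.47 = 101.8
9.81^-0.2 = 0.6334
Denominator = 1.66 × 101.8 × 0.6334 = 107.0
D / 107.0 = 4610 / 107.0 = 43.08
d = 43.08^(1/0.81) = 43.08^1.2346 = 104.2 m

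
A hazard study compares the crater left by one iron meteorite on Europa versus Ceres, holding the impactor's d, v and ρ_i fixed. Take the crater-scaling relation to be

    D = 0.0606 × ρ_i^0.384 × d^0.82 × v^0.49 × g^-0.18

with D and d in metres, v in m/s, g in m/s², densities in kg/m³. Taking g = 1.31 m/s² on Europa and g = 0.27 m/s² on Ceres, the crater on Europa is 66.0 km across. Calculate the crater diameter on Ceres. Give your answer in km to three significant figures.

All impactor-dependent factors cancel in the ratio, leaving D_Ceres/D_Europa = (g_Ceres/g_Europa)^-0.18.
(0.27/1.31)^-0.18 = 0.2061^-0.18 = 1.329
D_Ceres = 1.329 × 66.0 km = 87.7 km

D ≈ 87.7 km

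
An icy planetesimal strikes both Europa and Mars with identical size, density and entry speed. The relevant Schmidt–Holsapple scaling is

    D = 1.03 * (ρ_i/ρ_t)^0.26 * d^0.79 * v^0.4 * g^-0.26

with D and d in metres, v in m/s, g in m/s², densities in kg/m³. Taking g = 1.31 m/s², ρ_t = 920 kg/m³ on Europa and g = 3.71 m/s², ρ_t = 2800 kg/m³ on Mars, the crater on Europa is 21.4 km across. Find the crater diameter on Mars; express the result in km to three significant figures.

The impactor-only factors (d, v, ρ_i) cancel in the ratio, leaving D_Mars/D_Europa = (g_Mars/g_Europa)^-0.26 · (ρ_t,Europa/ρ_t,Mars)^0.26.
(3.71/1.31)^-0.26 = 2.832^-0.26 = 0.7629
(920/2800)^0.26 = 0.3286^0.26 = 0.7487
Ratio = 0.7629 × 0.7487 = 0.5712
D_Mars = 0.5712 × 21.4 km = 12.2 km

D ≈ 12.2 km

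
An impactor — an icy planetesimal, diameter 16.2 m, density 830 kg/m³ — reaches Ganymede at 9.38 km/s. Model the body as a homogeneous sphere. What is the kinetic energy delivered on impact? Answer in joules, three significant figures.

v = 9380 m/s.
Mass m = (π/6) ρ d³ = (π/6) × 830 × (16.2)³ = 1.848 × 10^6 kg
E = ½ m v² = 0.5 × 1.848 × 10^6 × (9380)² = 8.130 × 10^13 J

E ≈ 8.13 × 10^13 J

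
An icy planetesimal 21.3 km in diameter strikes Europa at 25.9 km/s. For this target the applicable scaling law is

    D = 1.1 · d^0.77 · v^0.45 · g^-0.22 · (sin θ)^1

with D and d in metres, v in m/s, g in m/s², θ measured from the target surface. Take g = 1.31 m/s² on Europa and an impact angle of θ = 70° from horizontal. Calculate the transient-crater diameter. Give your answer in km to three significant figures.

D ≈ 203 km

In SI units: d = 21300 m, v = 25900 m/s.
d^0.77 = 21300^0.77 = 2152
v^0.45 = 25900^0.45 = 96.82
g^-0.22 = 1.31^-0.22 = 0.9423
(sin 70°)^1 = 0.9397^1 = 0.9397
D = 1.1 × 2152 × 96.82 × 0.9423 × 0.9397 = 2.029 × 10^5 m
   = 202.9 km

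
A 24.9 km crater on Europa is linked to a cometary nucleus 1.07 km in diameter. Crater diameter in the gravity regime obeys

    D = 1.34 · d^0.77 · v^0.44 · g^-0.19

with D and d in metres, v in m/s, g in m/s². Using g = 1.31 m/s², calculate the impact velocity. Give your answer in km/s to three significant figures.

Rearranging for v: v = [D / (1.34 · 1070^0.77 · 1.31^-0.19)]^(1/0.44).
D = 24900 m.
1070^0.77 = 215.1
1.31^-0.19 = 0.9500
Denominator = 1.34 × 215.1 × 0.9500 = 273.8
D / 273.8 = 24900 / 273.8 = 90.94
v = 90.94^(1/0.44) = 90.94^2.2727 = 28292 m/s

v ≈ 28.3 km/s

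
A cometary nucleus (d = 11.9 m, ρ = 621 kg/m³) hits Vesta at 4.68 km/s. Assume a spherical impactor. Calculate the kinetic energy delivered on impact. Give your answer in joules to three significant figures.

v = 4680 m/s.
Mass m = (π/6) ρ d³ = (π/6) × 621 × (11.9)³ = 5.479 × 10^5 kg
E = ½ m v² = 0.5 × 5.479 × 10^5 × (4680)² = 6.000 × 10^12 J

E ≈ 6.00 × 10^12 J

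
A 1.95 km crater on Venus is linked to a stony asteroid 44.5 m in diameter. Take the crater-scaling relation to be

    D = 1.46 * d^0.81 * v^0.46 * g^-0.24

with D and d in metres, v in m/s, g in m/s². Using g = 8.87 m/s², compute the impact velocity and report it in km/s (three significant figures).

v ≈ 24.4 km/s

Rearranging for v: v = [D / (1.46 · 44.5^0.81 · 8.87^-0.24)]^(1/0.46).
D = 1950 m.
44.5^0.81 = 21.64
8.87^-0.24 = 0.5922
Denominator = 1.46 × 21.64 × 0.5922 = 18.71
D / 18.71 = 1950 / 18.71 = 104.2
v = 104.2^(1/0.46) = 104.2^2.1739 = 24358 m/s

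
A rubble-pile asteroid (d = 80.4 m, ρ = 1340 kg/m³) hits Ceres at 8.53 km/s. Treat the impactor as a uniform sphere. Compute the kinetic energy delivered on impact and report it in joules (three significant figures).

v = 8530 m/s.
Mass m = (π/6) ρ d³ = (π/6) × 1340 × (80.4)³ = 3.646 × 10^8 kg
E = ½ m v² = 0.5 × 3.646 × 10^8 × (8530)² = 1.326 × 10^16 J

E ≈ 1.33 × 10^16 J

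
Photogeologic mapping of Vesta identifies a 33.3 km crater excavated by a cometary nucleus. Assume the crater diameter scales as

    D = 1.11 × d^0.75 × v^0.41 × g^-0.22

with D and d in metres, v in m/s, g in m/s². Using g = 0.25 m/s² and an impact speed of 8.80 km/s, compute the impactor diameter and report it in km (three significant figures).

d ≈ 4.33 km

Rearranging for d: d = [D / (1.11 · 8800^0.41 · 0.25^-0.22)]^(1/0.75).
D = 33300 m.
8800^0.41 = 41.42
0.25^-0.22 = 1.357
Denominator = 1.11 × 41.42 × 1.357 = 62.39
D / 62.39 = 33300 / 62.39 = 533.7
d = 533.7^(1/0.75) = 533.7^1.3333 = 4328 m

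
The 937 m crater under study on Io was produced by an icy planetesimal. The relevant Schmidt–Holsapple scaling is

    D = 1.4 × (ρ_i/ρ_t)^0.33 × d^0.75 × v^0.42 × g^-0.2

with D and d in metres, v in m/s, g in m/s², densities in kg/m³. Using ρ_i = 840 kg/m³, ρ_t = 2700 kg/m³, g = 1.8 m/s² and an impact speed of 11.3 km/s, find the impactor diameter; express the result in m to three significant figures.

Rearranging for d: d = [D / (1.4 · (840/2700)^0.33 · 11300^0.42 · 1.8^-0.2)]^(1/0.75).
(840/2700)^0.33 = 0.6802
11300^0.42 = 50.38
1.8^-0.2 = 0.8891
Denominator = 1.4 × 0.6802 × 50.38 × 0.8891 = 42.66
D / 42.66 = 937 / 42.66 = 21.96
d = 21.96^(1/0.75) = 21.96^1.3333 = 61.49 m

d ≈ 61.5 m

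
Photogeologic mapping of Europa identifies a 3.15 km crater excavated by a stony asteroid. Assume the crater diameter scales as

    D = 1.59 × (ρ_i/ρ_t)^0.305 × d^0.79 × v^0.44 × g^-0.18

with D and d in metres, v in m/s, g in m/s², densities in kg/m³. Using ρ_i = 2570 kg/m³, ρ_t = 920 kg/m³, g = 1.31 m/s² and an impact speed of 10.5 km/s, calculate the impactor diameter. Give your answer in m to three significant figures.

Rearranging for d: d = [D / (1.59 · (2570/920)^0.305 · 10500^0.44 · 1.31^-0.18)]^(1/0.79).
D = 3150 m.
(2570/920)^0.305 = 1.368
10500^0.44 = 58.79
1.31^-0.18 = 0.9526
Denominator = 1.59 × 1.368 × 58.79 × 0.9526 = 121.8
D / 121.8 = 3150 / 121.8 = 25.86
d = 25.86^(1/0.79) = 25.86^1.2658 = 61.39 m

d ≈ 61.4 m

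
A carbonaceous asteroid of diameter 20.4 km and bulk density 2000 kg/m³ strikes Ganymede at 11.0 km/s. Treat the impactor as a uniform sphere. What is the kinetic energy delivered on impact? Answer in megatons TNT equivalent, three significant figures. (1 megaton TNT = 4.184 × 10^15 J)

d = 20400 m; v = 11000 m/s.
Mass m = (π/6) ρ d³ = (π/6) × 2000 × (20400)³ = 8.890 × 10^15 kg
E = ½ m v² = 0.5 × 8.890 × 10^15 × (11000)² = 5.378 × 10^23 J
   = 5.378 × 10^23 / 4.184×10^15 = 1.285 × 10^8 Mt

E ≈ 1.29 × 10^8 Mt TNT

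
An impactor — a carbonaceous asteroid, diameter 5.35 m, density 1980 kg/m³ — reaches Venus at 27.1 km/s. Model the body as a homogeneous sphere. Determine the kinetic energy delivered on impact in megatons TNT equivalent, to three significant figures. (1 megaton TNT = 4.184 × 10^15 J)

E ≈ 0.0139 Mt TNT

v = 27100 m/s.
Mass m = (π/6) ρ d³ = (π/6) × 1980 × (5.35)³ = 1.588 × 10^5 kg
E = ½ m v² = 0.5 × 1.588 × 10^5 × (27100)² = 5.831 × 10^13 J
   = 5.831 × 10^13 / 4.184×10^15 = 0.01394 Mt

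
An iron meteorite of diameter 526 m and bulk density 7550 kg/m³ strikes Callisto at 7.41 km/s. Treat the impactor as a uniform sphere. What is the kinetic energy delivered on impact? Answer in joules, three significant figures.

E ≈ 1.58 × 10^19 J

v = 7410 m/s.
Mass m = (π/6) ρ d³ = (π/6) × 7550 × (526)³ = 5.753 × 10^11 kg
E = ½ m v² = 0.5 × 5.753 × 10^11 × (7410)² = 1.579 × 10^19 J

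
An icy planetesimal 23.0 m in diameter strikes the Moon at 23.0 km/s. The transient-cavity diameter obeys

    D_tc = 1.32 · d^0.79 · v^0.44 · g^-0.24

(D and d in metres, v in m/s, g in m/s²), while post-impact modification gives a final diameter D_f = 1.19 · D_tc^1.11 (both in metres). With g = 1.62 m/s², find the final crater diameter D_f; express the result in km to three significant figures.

v = 23000 m/s.
d^0.79 = 23^0.79 = 11.91
v^0.44 = 23000^0.44 = 83.02
g^-0.24 = 1.62^-0.24 = 0.8907
D_tc = 1.32 × 11.91 × 83.02 × 0.8907 = 1163 m
D_f = 1.19 × (1163)^1.11 = 3008 m
     = 3.008 km

D_f ≈ 3.01 km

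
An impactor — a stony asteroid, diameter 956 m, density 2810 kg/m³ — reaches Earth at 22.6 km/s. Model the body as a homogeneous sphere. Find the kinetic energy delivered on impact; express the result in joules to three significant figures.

v = 22600 m/s.
Mass m = (π/6) ρ d³ = (π/6) × 2810 × (956)³ = 1.286 × 10^12 kg
E = ½ m v² = 0.5 × 1.286 × 10^12 × (22600)² = 3.284 × 10^20 J

E ≈ 3.28 × 10^20 J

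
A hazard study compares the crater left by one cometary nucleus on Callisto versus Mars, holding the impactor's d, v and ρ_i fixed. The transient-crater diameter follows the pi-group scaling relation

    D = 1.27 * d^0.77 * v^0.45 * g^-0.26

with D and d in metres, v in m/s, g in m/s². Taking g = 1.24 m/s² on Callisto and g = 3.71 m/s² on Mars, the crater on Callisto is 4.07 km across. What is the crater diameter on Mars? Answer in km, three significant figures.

D ≈ 3.06 km

All impactor-dependent factors cancel in the ratio, leaving D_Mars/D_Callisto = (g_Mars/g_Callisto)^-0.26.
(3.71/1.24)^-0.26 = 2.992^-0.26 = 0.7521
D_Mars = 0.7521 × 4.07 km = 3.06 km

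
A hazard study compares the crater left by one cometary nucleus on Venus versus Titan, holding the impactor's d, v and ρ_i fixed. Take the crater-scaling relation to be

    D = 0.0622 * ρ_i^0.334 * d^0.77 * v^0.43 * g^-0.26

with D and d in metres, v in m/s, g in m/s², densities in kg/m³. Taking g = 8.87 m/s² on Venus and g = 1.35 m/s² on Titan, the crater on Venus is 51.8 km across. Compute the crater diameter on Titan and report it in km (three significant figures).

D ≈ 84.5 km

All impactor-dependent factors cancel in the ratio, leaving D_Titan/D_Venus = (g_Titan/g_Venus)^-0.26.
(1.35/8.87)^-0.26 = 0.1522^-0.26 = 1.631
D_Titan = 1.631 × 51.8 km = 84.5 km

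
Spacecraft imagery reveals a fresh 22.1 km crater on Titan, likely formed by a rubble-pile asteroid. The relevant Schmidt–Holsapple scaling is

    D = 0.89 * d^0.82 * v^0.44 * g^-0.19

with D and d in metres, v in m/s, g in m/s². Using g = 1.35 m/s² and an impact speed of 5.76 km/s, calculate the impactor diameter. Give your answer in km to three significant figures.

d ≈ 2.36 km

Rearranging for d: d = [D / (0.89 · 5760^0.44 · 1.35^-0.19)]^(1/0.82).
D = 22100 m.
5760^0.44 = 45.14
1.35^-0.19 = 0.9446
Denominator = 0.89 × 45.14 × 0.9446 = 37.95
D / 37.95 = 22100 / 37.95 = 582.3
d = 582.3^(1/0.82) = 582.3^1.2195 = 2356 m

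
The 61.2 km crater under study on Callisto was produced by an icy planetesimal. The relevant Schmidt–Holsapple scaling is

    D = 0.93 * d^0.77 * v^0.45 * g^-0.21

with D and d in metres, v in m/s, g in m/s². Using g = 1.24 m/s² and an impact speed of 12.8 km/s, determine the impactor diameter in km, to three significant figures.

Rearranging for d: d = [D / (0.93 · 12800^0.45 · 1.24^-0.21)]^(1/0.77).
D = 61200 m.
12800^0.45 = 70.51
1.24^-0.21 = 0.9558
Denominator = 0.93 × 70.51 × 0.9558 = 62.68
D / 62.68 = 61200 / 62.68 = 976.4
d = 976.4^(1/0.77) = 976.4^1.2987 = 7632 m

d ≈ 7.63 km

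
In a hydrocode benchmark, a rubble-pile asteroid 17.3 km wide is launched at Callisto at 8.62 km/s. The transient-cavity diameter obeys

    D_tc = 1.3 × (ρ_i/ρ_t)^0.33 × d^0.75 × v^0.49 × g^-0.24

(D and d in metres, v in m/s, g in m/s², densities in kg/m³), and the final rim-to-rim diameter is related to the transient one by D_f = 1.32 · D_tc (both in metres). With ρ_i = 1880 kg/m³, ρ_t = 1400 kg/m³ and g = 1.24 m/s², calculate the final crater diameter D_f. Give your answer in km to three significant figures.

In SI: d = 17300 m, v = 8620 m/s.
(ρ_i/ρ_t)^0.33 = (1880/1400)^0.33 = 1.102
d^0.75 = 17300^0.75 = 1508
v^0.49 = 8620^0.49 = 84.80
g^-0.24 = 1.24^-0.24 = 0.9497
D_tc = 1.3 × 1.102 × 1508 × 84.80 × 0.9497 = 1.740 × 10^5 m
D_f = 1.32 × 1.740 × 10^5 = 2.297 × 10^5 m
     = 229.7 km

D_f ≈ 230 km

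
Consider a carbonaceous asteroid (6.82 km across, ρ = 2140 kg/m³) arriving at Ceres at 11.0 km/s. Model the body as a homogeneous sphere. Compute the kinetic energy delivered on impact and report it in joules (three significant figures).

E ≈ 2.15 × 10^22 J

d = 6820 m; v = 11000 m/s.
Mass m = (π/6) ρ d³ = (π/6) × 2140 × (6820)³ = 3.554 × 10^14 kg
E = ½ m v² = 0.5 × 3.554 × 10^14 × (11000)² = 2.150 × 10^22 J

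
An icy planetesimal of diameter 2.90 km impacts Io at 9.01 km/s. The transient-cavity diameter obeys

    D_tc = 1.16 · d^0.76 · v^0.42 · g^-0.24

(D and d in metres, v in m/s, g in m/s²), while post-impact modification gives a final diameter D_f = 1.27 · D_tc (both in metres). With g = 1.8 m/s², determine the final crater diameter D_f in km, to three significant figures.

In SI: d = 2900 m, v = 9010 m/s.
d^0.76 = 2900^0.76 = 428.0
v^0.42 = 9010^0.42 = 45.81
g^-0.24 = 1.8^-0.24 = 0.8684
D_tc = 1.16 × 428.0 × 45.81 × 0.8684 = 19750 m
D_f = 1.27 × 19750 = 25082 m
     = 25.08 km

D_f ≈ 25.1 km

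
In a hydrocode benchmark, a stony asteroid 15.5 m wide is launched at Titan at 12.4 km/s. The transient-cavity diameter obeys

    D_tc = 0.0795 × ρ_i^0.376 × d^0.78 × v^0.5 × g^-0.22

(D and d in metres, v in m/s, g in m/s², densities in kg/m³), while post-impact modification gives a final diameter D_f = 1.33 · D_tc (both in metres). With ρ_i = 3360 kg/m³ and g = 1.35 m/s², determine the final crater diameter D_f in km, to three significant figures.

D_f ≈ 1.98 km

v = 12400 m/s.
ρ_i^0.376 = 3360^0.376 = 21.18
d^0.78 = 15.5^0.78 = 8.481
v^0.5 = 12400^0.5 = 111.4
g^-0.22 = 1.35^-0.22 = 0.9361
D_tc = 0.0795 × 21.18 × 8.481 × 111.4 × 0.9361 = 1489 m
D_f = 1.33 × 1489 = 1980 m
     = 1.980 km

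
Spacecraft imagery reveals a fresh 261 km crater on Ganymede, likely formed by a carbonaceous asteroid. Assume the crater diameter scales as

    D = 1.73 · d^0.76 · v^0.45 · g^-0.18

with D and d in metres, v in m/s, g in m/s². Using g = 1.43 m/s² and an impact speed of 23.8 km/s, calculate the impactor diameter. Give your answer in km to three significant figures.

d ≈ 18.2 km

Rearranging for d: d = [D / (1.73 · 23800^0.45 · 1.43^-0.18)]^(1/0.76).
D = 261000 m.
23800^0.45 = 93.21
1.43^-0.18 = 0.9376
Denominator = 1.73 × 93.21 × 0.9376 = 151.2
D / 151.2 = 261000 / 151.2 = 1726
d = 1726^(1/0.76) = 1726^1.3158 = 18168 m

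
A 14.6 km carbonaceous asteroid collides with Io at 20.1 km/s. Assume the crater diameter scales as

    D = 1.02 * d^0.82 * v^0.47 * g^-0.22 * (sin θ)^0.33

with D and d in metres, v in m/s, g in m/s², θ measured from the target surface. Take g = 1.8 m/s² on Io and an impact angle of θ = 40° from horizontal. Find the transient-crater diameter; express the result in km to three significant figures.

D ≈ 212 km

In SI units: d = 14600 m, v = 20100 m/s.
d^0.82 = 14600^0.82 = 2599
v^0.47 = 20100^0.47 = 105.3
g^-0.22 = 1.8^-0.22 = 0.8787
(sin 40°)^0.33 = 0.6428^0.33 = 0.8643
D = 1.02 × 2599 × 105.3 × 0.8787 × 0.8643 = 2.120 × 10^5 m
   = 212.0 km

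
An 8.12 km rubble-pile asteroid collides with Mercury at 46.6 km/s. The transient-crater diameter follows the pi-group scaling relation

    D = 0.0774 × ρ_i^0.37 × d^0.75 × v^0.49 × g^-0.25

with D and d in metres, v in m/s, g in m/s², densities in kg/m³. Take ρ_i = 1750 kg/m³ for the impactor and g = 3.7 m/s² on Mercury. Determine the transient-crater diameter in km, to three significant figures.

D ≈ 147 km

In SI units: d = 8120 m, v = 46600 m/s.
ρ_i^0.37 = 1750^0.37 = 15.85
d^0.75 = 8120^0.75 = 855.4
v^0.49 = 46600^0.49 = 193.9
g^-0.25 = 3.7^-0.25 = 0.7210
D = 0.0774 × 15.85 × 855.4 × 193.9 × 0.7210 = 1.467 × 10^5 m
   = 146.7 km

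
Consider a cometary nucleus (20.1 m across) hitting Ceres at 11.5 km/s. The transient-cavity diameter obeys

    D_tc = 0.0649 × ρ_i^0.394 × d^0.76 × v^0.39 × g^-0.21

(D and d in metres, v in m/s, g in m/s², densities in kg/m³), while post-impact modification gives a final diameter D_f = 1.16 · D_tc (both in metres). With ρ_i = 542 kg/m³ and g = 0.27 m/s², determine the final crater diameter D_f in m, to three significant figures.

D_f ≈ 444 m

v = 11500 m/s.
ρ_i^0.394 = 542^0.394 = 11.95
d^0.76 = 20.1^0.76 = 9.782
v^0.39 = 11500^0.39 = 38.34
g^-0.21 = 0.27^-0.21 = 1.316
D_tc = 0.0649 × 11.95 × 9.782 × 38.34 × 1.316 = 382.8 m
D_f = 1.16 × 382.8 = 444.0 m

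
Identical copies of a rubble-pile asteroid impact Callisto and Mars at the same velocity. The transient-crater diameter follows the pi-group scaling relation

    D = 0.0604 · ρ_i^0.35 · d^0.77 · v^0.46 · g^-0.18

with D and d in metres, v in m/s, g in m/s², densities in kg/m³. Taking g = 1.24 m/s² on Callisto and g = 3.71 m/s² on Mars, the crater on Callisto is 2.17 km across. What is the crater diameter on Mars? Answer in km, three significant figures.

All impactor-dependent factors cancel in the ratio, leaving D_Mars/D_Callisto = (g_Mars/g_Callisto)^-0.18.
(3.71/1.24)^-0.18 = 2.992^-0.18 = 0.8210
D_Mars = 0.8210 × 2.17 km = 1.78 km

D ≈ 1.78 km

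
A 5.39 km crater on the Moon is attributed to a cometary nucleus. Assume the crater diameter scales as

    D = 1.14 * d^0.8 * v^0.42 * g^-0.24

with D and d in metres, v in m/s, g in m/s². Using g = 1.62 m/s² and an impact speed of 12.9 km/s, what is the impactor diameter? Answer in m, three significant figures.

Rearranging for d: d = [D / (1.14 · 12900^0.42 · 1.62^-0.24)]^(1/0.8).
D = 5390 m.
12900^0.42 = 53.27
1.62^-0.24 = 0.8907
Denominator = 1.14 × 53.27 × 0.8907 = 54.09
D / 54.09 = 5390 / 54.09 = 99.65
d = 99.65^(1/0.8) = 99.65^1.25 = 314.8 m

d ≈ 315 m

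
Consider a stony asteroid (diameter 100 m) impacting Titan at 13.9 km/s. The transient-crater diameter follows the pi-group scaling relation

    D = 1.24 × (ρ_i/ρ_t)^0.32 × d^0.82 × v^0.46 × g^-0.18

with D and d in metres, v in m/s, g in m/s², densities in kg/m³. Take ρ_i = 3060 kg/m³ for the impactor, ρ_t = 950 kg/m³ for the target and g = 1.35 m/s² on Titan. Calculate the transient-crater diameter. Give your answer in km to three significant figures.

In SI units: v = 13900 m/s.
(ρ_i/ρ_t)^0.32 = (3060/950)^0.32 = 1.454
d^0.82 = 100^0.82 = 43.65
v^0.46 = 13900^0.46 = 80.50
g^-0.18 = 1.35^-0.18 = 0.9474
D = 1.24 × 1.454 × 43.65 × 80.50 × 0.9474 = 6002 m
   = 6.002 km

D ≈ 6.00 km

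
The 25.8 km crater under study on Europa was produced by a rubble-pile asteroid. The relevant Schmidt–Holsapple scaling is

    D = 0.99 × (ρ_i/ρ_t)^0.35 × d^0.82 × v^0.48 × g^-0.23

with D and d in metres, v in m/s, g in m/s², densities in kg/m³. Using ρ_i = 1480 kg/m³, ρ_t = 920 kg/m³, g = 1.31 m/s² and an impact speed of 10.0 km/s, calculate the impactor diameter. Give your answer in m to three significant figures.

d ≈ 974 m

Rearranging for d: d = [D / (0.99 · (1480/920)^0.35 · 10000^0.48 · 1.31^-0.23)]^(1/0.82).
D = 25800 m.
(1480/920)^0.35 = 1.181
10000^0.48 = 83.18
1.31^-0.23 = 0.9398
Denominator = 0.99 × 1.181 × 83.18 × 0.9398 = 91.40
D / 91.40 = 25800 / 91.40 = 282.3
d = 282.3^(1/0.82) = 282.3^1.2195 = 974.2 m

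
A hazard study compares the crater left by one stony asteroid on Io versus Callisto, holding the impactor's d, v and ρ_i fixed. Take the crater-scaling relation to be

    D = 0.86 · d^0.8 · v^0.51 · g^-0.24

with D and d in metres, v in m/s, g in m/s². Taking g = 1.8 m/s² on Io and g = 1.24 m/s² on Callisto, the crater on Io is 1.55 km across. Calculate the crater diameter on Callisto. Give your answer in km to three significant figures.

D ≈ 1.70 km

All impactor-dependent factors cancel in the ratio, leaving D_Callisto/D_Io = (g_Callisto/g_Io)^-0.24.
(1.24/1.8)^-0.24 = 0.6889^-0.24 = 1.094
D_Callisto = 1.094 × 1.55 km = 1.70 km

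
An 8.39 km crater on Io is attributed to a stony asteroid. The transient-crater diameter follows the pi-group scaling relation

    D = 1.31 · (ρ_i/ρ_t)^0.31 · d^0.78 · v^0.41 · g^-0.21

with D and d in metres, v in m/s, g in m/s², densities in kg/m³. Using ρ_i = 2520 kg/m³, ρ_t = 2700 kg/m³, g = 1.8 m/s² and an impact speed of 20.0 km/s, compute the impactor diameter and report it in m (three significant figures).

Rearranging for d: d = [D / (1.31 · (2520/2700)^0.31 · 20000^0.41 · 1.8^-0.21)]^(1/0.78).
D = 8390 m.
(2520/2700)^0.31 = 0.9788
20000^0.41 = 58.00
1.8^-0.21 = 0.8839
Denominator = 1.31 × 0.9788 × 58.00 × 0.8839 = 65.73
D / 65.73 = 8390 / 65.73 = 127.6
d = 127.6^(1/0.78) = 127.6^1.2821 = 501.1 m

d ≈ 501 m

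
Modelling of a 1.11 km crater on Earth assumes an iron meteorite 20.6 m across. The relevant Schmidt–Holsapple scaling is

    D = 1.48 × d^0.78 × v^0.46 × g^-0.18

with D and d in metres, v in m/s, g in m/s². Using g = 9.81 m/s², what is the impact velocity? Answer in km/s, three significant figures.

Rearranging for v: v = [D / (1.48 · 20.6^0.78 · 9.81^-0.18)]^(1/0.46).
D = 1110 m.
20.6^0.78 = 10.59
9.81^-0.18 = 0.6630
Denominator = 1.48 × 10.59 × 0.6630 = 10.39
D / 10.39 = 1110 / 10.39 = 106.8
v = 106.8^(1/0.46) = 106.8^2.1739 = 25699 m/s

v ≈ 25.7 km/s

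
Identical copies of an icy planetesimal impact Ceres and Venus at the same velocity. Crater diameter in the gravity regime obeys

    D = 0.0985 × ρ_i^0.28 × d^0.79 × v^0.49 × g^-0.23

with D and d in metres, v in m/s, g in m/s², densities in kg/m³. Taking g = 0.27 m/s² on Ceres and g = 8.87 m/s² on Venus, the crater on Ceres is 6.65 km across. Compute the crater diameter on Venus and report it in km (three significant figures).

All impactor-dependent factors cancel in the ratio, leaving D_Venus/D_Ceres = (g_Venus/g_Ceres)^-0.23.
(8.87/0.27)^-0.23 = 32.85^-0.23 = 0.4479
D_Venus = 0.4479 × 6.65 km = 2.98 km

D ≈ 2.98 km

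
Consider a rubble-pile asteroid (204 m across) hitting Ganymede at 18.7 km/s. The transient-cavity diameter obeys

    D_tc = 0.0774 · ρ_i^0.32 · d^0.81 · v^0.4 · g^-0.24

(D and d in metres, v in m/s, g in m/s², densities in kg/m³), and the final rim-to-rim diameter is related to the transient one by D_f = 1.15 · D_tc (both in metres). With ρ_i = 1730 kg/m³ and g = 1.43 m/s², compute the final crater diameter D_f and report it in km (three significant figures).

D_f ≈ 3.37 km

v = 18700 m/s.
ρ_i^0.32 = 1730^0.32 = 10.87
d^0.81 = 204^0.81 = 74.27
v^0.4 = 18700^0.4 = 51.14
g^-0.24 = 1.43^-0.24 = 0.9177
D_tc = 0.0774 × 10.87 × 74.27 × 51.14 × 0.9177 = 2933 m
D_f = 1.15 × 2933 = 3373 m
     = 3.373 km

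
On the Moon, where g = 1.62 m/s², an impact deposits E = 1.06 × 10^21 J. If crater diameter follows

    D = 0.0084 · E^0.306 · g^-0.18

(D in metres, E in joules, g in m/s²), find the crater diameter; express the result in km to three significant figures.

E^0.306 = (1.06 × 10^21)^0.306 = 2.715 × 10^6
g^-0.18 = 1.62^-0.18 = 0.9168
D = 0.0084 × 2.715 × 10^6 × 0.9168 = 20909 m
   = 20.91 km

D ≈ 20.9 km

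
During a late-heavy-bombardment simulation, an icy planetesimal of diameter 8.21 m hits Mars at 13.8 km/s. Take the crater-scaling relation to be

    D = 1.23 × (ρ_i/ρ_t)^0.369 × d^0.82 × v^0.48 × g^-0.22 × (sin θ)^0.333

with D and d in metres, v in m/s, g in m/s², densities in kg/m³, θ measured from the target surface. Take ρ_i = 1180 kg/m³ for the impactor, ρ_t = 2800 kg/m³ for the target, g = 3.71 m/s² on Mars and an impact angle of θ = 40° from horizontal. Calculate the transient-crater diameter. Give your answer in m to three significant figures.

D ≈ 316 m

In SI units: v = 13800 m/s.
(ρ_i/ρ_t)^0.369 = (1180/2800)^0.369 = 0.7270
d^0.82 = 8.21^0.82 = 5.620
v^0.48 = 13800^0.48 = 97.08
g^-0.22 = 3.71^-0.22 = 0.7494
(sin 40°)^0.333 = 0.6428^0.333 = 0.8632
D = 1.23 × 0.7270 × 5.620 × 97.08 × 0.7494 × 0.8632 = 315.6 m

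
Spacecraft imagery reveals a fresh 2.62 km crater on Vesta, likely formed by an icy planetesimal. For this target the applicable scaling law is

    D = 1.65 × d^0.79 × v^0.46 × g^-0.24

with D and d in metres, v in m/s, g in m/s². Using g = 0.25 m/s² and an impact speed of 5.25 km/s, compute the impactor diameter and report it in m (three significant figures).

d ≈ 50.4 m

Rearranging for d: d = [D / (1.65 · 5250^0.46 · 0.25^-0.24)]^(1/0.79).
D = 2620 m.
5250^0.46 = 51.44
0.25^-0.24 = 1.395
Denominator = 1.65 × 51.44 × 1.395 = 118.4
D / 118.4 = 2620 / 118.4 = 22.13
d = 22.13^(1/0.79) = 22.13^1.2658 = 50.41 m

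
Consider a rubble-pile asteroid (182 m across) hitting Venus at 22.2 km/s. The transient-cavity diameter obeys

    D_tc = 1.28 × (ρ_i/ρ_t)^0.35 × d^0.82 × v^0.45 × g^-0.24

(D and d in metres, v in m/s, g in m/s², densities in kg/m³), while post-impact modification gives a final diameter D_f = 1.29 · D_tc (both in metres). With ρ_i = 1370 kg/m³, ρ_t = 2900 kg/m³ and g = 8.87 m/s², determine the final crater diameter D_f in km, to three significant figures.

D_f ≈ 4.85 km

v = 22200 m/s.
(ρ_i/ρ_t)^0.35 = (1370/2900)^0.35 = 0.7692
d^0.82 = 182^0.82 = 71.33
v^0.45 = 22200^0.45 = 90.34
g^-0.24 = 8.87^-0.24 = 0.5922
D_tc = 1.28 × 0.7692 × 71.33 × 90.34 × 0.5922 = 3757 m
D_f = 1.29 × 3757 = 4847 m
     = 4.847 km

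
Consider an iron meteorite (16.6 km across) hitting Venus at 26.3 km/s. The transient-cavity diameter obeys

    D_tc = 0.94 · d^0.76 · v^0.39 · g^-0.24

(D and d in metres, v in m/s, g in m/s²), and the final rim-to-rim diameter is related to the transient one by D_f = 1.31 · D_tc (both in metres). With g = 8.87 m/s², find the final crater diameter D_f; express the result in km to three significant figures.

In SI: d = 16600 m, v = 26300 m/s.
d^0.76 = 16600^0.76 = 1612
v^0.39 = 26300^0.39 = 52.94
g^-0.24 = 8.87^-0.24 = 0.5922
D_tc = 0.94 × 1612 × 52.94 × 0.5922 = 47510 m
D_f = 1.31 × 47510 = 62238 m
     = 62.24 km

D_f ≈ 62.2 km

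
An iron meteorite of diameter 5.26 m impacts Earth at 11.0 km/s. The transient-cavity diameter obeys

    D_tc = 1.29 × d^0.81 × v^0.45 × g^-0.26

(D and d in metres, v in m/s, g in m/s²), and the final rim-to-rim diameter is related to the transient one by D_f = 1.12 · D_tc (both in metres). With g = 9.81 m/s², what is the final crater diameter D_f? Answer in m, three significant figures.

v = 11000 m/s.
d^0.81 = 5.26^0.81 = 3.837
v^0.45 = 11000^0.45 = 65.86
g^-0.26 = 9.81^-0.26 = 0.5523
D_tc = 1.29 × 3.837 × 65.86 × 0.5523 = 180.0 m
D_f = 1.12 × 180.0 = 201.6 m

D_f ≈ 202 m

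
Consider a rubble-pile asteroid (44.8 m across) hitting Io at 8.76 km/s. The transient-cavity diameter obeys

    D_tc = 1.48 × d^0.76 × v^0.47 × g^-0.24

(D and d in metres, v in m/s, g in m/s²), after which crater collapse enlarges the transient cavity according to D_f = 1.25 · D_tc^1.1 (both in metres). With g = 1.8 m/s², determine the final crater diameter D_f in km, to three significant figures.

D_f ≈ 4.32 km

v = 8760 m/s.
d^0.76 = 44.8^0.76 = 17.99
v^0.47 = 8760^0.47 = 71.28
g^-0.24 = 1.8^-0.24 = 0.8684
D_tc = 1.48 × 17.99 × 71.28 × 0.8684 = 1648 m
D_f = 1.25 × (1648)^1.1 = 4321 m
     = 4.321 km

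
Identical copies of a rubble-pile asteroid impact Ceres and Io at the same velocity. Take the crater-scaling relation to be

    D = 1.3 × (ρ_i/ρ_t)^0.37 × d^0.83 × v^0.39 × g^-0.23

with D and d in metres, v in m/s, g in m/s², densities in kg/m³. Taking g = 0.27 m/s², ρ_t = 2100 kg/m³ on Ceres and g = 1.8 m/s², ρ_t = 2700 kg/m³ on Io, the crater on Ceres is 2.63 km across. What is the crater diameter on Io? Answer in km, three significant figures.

The impactor-only factors (d, v, ρ_i) cancel in the ratio, leaving D_Io/D_Ceres = (g_Io/g_Ceres)^-0.23 · (ρ_t,Ceres/ρ_t,Io)^0.37.
(1.8/0.27)^-0.23 = 6.667^-0.23 = 0.6464
(2100/2700)^0.37 = 0.7778^0.37 = 0.9112
Ratio = 0.6464 × 0.9112 = 0.5890
D_Io = 0.5890 × 2.63 km = 1.55 km

D ≈ 1.55 km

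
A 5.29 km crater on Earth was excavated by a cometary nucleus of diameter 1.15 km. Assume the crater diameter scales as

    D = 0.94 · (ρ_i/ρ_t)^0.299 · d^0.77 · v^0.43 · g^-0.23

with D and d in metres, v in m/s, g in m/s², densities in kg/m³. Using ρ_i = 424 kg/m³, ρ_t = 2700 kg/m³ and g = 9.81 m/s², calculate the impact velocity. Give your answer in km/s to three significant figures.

v ≈ 21.4 km/s

Rearranging for v: v = [D / (0.94 · (424/2700)^0.299 · 1150^0.77 · 9.81^-0.23)]^(1/0.43).
D = 5290 m.
(424/2700)^0.299 = 0.5749
1150^0.77 = 227.4
9.81^-0.23 = 0.5914
Denominator = 0.94 × 0.5749 × 227.4 × 0.5914 = 72.68
D / 72.68 = 5290 / 72.68 = 72.78
v = 72.78^(1/0.43) = 72.78^2.3256 = 21394 m/s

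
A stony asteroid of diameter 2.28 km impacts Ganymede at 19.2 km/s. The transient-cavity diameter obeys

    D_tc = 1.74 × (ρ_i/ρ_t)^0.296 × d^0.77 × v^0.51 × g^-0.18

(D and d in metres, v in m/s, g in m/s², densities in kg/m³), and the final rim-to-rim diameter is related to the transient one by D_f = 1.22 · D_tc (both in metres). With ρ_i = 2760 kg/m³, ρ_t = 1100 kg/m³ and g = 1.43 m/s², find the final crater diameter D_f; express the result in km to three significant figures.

In SI: d = 2280 m, v = 19200 m/s.
(ρ_i/ρ_t)^0.296 = (2760/1100)^0.296 = 1.313
d^0.77 = 2280^0.77 = 385.1
v^0.51 = 19200^0.51 = 152.9
g^-0.18 = 1.43^-0.18 = 0.9376
D_tc = 1.74 × 1.313 × 385.1 × 152.9 × 0.9376 = 1.261 × 10^5 m
D_f = 1.22 × 1.261 × 10^5 = 1.538 × 10^5 m
     = 153.8 km

D_f ≈ 154 km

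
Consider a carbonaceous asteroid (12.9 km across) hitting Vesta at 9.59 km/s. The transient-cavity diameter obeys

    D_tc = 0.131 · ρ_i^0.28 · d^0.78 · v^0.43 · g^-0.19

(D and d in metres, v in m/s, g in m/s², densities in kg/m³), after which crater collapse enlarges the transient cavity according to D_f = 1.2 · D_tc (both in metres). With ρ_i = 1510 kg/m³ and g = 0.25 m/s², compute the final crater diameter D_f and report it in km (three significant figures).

In SI: d = 12900 m, v = 9590 m/s.
ρ_i^0.28 = 1510^0.28 = 7.765
d^0.78 = 12900^0.78 = 1608
v^0.43 = 9590^0.43 = 51.54
g^-0.19 = 0.25^-0.19 = 1.301
D_tc = 0.131 × 7.765 × 1608 × 51.54 × 1.301 = 1.097 × 10^5 m
D_f = 1.2 × 1.097 × 10^5 = 1.316 × 10^5 m
     = 131.6 km

D_f ≈ 132 km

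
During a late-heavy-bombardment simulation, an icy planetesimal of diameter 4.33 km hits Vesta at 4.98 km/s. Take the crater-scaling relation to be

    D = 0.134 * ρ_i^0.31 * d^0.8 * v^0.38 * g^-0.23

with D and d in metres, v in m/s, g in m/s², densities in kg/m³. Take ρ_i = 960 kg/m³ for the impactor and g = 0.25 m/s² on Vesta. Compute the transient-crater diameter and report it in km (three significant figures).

D ≈ 31.9 km

In SI units: d = 4330 m, v = 4980 m/s.
ρ_i^0.31 = 960^0.31 = 8.404
d^0.8 = 4330^0.8 = 811.3
v^0.38 = 4980^0.38 = 25.41
g^-0.23 = 0.25^-0.23 = 1.376
D = 0.134 × 8.404 × 811.3 × 25.41 × 1.376 = 31944 m
   = 31.94 km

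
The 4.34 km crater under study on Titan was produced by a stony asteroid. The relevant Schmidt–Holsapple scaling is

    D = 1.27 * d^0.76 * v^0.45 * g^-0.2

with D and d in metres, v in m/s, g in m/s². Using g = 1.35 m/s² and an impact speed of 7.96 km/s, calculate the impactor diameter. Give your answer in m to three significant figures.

d ≈ 237 m

Rearranging for d: d = [D / (1.27 · 7960^0.45 · 1.35^-0.2)]^(1/0.76).
D = 4340 m.
7960^0.45 = 56.94
1.35^-0.2 = 0.9417
Denominator = 1.27 × 56.94 × 0.9417 = 68.10
D / 68.10 = 4340 / 68.10 = 63.73
d = 63.73^(1/0.76) = 63.73^1.3158 = 236.7 m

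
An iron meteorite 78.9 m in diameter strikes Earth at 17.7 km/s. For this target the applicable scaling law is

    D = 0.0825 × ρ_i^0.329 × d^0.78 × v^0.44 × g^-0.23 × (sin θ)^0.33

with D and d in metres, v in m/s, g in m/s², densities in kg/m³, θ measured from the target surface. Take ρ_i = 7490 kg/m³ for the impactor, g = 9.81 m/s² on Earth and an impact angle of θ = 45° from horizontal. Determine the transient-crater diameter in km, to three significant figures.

D ≈ 1.83 km

In SI units: v = 17700 m/s.
ρ_i^0.329 = 7490^0.329 = 18.82
d^0.78 = 78.9^0.78 = 30.18
v^0.44 = 17700^0.44 = 73.98
g^-0.23 = 9.81^-0.23 = 0.5914
(sin 45°)^0.33 = 0.7071^0.33 = 0.8919
D = 0.0825 × 18.82 × 30.18 × 73.98 × 0.5914 × 0.8919 = 1829 m
   = 1.829 km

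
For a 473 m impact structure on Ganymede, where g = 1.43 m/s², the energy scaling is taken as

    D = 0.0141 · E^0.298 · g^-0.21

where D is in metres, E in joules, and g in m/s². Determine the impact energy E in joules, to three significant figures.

Rearranging: E = [D / (0.0141 · g^-0.21)]^(1/0.298).
g^-0.21 = 1.43^-0.21 = 0.9276
D / (0.0141 × 0.9276) = 473 / (0.01308) = 3.616 × 10^4
E = (3.616 × 10^4)^3.3557 = 1.977 × 10^15 J

E ≈ 1.98 × 10^15 J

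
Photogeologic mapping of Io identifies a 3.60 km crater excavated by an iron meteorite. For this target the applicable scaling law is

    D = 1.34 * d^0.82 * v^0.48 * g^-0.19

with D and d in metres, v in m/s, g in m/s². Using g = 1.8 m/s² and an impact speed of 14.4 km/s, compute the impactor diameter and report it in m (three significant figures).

d ≈ 64.1 m

Rearranging for d: d = [D / (1.34 · 14400^0.48 · 1.8^-0.19)]^(1/0.82).
D = 3600 m.
14400^0.48 = 99.09
1.8^-0.19 = 0.8943
Denominator = 1.34 × 99.09 × 0.8943 = 118.7
D / 118.7 = 3600 / 118.7 = 30.33
d = 30.33^(1/0.82) = 30.33^1.2195 = 64.14 m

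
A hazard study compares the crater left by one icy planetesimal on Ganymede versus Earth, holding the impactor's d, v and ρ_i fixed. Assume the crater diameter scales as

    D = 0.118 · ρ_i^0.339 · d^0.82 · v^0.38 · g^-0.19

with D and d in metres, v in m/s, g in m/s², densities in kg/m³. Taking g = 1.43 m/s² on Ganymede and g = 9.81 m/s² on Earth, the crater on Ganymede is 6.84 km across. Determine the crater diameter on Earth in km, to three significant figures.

All impactor-dependent factors cancel in the ratio, leaving D_Earth/D_Ganymede = (g_Earth/g_Ganymede)^-0.19.
(9.81/1.43)^-0.19 = 6.860^-0.19 = 0.6936
D_Earth = 0.6936 × 6.84 km = 4.74 km

D ≈ 4.74 km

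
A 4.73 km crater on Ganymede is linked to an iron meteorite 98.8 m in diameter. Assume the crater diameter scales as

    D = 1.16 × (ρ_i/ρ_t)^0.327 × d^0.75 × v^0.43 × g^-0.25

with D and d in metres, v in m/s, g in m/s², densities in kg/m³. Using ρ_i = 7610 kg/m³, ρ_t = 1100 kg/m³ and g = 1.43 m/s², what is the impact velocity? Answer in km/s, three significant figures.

Rearranging for v: v = [D / (1.16 · (7610/1100)^0.327 · 98.8^0.75 · 1.43^-0.25)]^(1/0.43).
D = 4730 m.
(7610/1100)^0.327 = 1.882
98.8^0.75 = 31.34
1.43^-0.25 = 0.9145
Denominator = 1.16 × 1.882 × 31.34 × 0.9145 = 62.57
D / 62.57 = 4730 / 62.57 = 75.60
v = 75.60^(1/0.43) = 75.60^2.3256 = 23372 m/s

v ≈ 23.4 km/s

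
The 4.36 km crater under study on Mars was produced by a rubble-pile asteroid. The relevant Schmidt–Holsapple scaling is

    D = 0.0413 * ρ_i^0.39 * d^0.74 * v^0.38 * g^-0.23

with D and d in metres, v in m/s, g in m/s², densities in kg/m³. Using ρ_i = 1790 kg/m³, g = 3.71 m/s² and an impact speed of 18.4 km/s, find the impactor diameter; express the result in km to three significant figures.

d ≈ 1.15 km

Rearranging for d: d = [D / (0.0413 · 1790^0.39 · 18400^0.38 · 3.71^-0.23)]^(1/0.74).
D = 4360 m.
1790^0.39 = 18.56
18400^0.38 = 41.75
3.71^-0.23 = 0.7397
Denominator = 0.0413 × 18.56 × 41.75 × 0.7397 = 23.67
D / 23.67 = 4360 / 23.67 = 184.2
d = 184.2^(1/0.74) = 184.2^1.3514 = 1152 m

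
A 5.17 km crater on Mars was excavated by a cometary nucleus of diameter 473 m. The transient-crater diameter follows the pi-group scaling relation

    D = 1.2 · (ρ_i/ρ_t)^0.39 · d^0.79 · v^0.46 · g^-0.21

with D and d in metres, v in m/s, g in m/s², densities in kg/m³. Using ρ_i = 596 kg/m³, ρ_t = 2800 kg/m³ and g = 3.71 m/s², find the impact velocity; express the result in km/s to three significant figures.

Rearranging for v: v = [D / (1.2 · (596/2800)^0.39 · 473^0.79 · 3.71^-0.21)]^(1/0.46).
D = 5170 m.
(596/2800)^0.39 = 0.5470
473^0.79 = 129.8
3.71^-0.21 = 0.7593
Denominator = 1.2 × 0.5470 × 129.8 × 0.7593 = 64.69
D / 64.69 = 5170 / 64.69 = 79.92
v = 79.92^(1/0.46) = 79.92^2.1739 = 13683 m/s

v ≈ 13.7 km/s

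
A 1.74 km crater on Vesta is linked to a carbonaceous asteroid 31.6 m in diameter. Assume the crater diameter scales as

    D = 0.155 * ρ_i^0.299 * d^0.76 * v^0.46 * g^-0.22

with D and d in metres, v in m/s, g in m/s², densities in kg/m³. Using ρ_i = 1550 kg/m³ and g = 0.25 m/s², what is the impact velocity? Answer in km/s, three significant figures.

Rearranging for v: v = [D / (0.155 · 1550^0.299 · 31.6^0.76 · 0.25^-0.22)]^(1/0.46).
D = 1740 m.
1550^0.299 = 8.993
31.6^0.76 = 13.80
0.25^-0.22 = 1.357
Denominator = 0.155 × 8.993 × 13.80 × 1.357 = 26.10
D / 26.10 = 1740 / 26.10 = 66.67
v = 66.67^(1/0.46) = 66.67^2.1739 = 9227 m/s

v ≈ 9.23 km/s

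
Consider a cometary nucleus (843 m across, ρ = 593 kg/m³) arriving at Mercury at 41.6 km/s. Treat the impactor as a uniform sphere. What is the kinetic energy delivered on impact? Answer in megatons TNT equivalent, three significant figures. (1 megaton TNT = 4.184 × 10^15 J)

v = 41600 m/s.
Mass m = (π/6) ρ d³ = (π/6) × 593 × (843)³ = 1.860 × 10^11 kg
E = ½ m v² = 0.5 × 1.860 × 10^11 × (41600)² = 1.609 × 10^20 J
   = 1.609 × 10^20 / 4.184×10^15 = 38456 Mt

E ≈ 38500 Mt TNT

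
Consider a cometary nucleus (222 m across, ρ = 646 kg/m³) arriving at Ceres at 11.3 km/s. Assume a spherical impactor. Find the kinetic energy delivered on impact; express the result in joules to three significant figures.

E ≈ 2.36 × 10^17 J

v = 11300 m/s.
Mass m = (π/6) ρ d³ = (π/6) × 646 × (222)³ = 3.701 × 10^9 kg
E = ½ m v² = 0.5 × 3.701 × 10^9 × (11300)² = 2.363 × 10^17 J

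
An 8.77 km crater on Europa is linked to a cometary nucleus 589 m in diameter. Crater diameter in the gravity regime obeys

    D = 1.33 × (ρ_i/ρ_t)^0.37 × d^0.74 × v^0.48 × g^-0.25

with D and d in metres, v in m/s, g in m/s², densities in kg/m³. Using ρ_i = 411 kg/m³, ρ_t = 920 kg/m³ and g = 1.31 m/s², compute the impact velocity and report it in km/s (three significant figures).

v ≈ 10.4 km/s

Rearranging for v: v = [D / (1.33 · (411/920)^0.37 · 589^0.74 · 1.31^-0.25)]^(1/0.48).
D = 8770 m.
(411/920)^0.37 = 0.7422
589^0.74 = 112.2
1.31^-0.25 = 0.9347
Denominator = 1.33 × 0.7422 × 112.2 × 0.9347 = 103.5
D / 103.5 = 8770 / 103.5 = 84.73
v = 84.73^(1/0.48) = 84.73^2.0833 = 10392 m/s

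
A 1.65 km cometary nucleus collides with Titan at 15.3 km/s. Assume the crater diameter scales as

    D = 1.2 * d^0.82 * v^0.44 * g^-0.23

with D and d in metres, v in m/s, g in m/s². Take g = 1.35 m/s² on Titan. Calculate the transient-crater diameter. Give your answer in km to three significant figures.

D ≈ 33.8 km

In SI units: d = 1650 m, v = 15300 m/s.
d^0.82 = 1650^0.82 = 434.8
v^0.44 = 15300^0.44 = 69.38
g^-0.23 = 1.35^-0.23 = 0.9333
D = 1.2 × 434.8 × 69.38 × 0.9333 = 33785 m
   = 33.79 km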